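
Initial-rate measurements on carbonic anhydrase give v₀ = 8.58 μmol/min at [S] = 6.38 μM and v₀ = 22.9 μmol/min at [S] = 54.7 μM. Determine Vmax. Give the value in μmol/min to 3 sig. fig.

29.4 μmol/min

In reciprocal form, 1/v = (Km/Vmax)·(1/[S]) + 1/Vmax. The two points give (1/[S], 1/v) = (0.1567, 0.1166) and (0.01828, 0.04367).
Slope = (0.1166 − 0.04367)/(0.1567 − 0.01828) = 0.5264; intercept = 0.1166 − 0.5264×0.1567 = 0.03405.
Vmax = 1/intercept = 29.4 μmol/min; Km = slope × Vmax = 0.5264 × 29.4 = 15.5 μM.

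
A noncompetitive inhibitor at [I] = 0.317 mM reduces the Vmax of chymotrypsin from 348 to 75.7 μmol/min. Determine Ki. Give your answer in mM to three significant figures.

0.0881 mM

Noncompetitive: Vmax,app = Vmax/α with α = 1 + [I]/Ki.
α = Vmax/Vmax,app = 348/75.7 = 4.597.
Since α = 1 + [I]/Ki, [I]/Ki = 4.597 − 1 = 3.597 and Ki = 0.317/3.597 = 0.0881 mM.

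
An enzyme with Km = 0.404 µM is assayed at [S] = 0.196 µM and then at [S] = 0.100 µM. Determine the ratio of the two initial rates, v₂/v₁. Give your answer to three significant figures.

Since Vmax cancels, v₂/v₁ = [S]₂(Km+[S]₁) / [S]₁(Km+[S]₂).
= 0.100×(0.404+0.196) / (0.196×(0.404+0.100)) = 0.06000/0.09878 = 0.607.

0.607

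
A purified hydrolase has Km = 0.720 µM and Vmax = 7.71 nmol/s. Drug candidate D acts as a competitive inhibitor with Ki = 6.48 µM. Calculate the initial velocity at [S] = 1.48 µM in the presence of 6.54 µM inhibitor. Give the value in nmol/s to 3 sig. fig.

α = 1 + [I]/Ki = 1 + 6.54/6.48 = 2.009.
For a competitive inhibitor, Vmax is unchanged and the apparent Km becomes α·Km: Km,app = 1.45 µM, Vmax,app = 7.71 nmol/s.
v = Vmax,app·[S]/(Km,app + [S]) = 7.71 × 1.48/(1.45 + 1.48) = 3.90 nmol/s.

3.90 nmol/s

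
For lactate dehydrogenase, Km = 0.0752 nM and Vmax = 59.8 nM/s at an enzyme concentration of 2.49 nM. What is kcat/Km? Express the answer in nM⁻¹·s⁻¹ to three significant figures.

319 nM⁻¹·s⁻¹

kcat = Vmax/[E]total = 59.8/2.49 = 24.0 s⁻¹.
kcat/Km = 24.0/0.0752 = 319 nM⁻¹·s⁻¹.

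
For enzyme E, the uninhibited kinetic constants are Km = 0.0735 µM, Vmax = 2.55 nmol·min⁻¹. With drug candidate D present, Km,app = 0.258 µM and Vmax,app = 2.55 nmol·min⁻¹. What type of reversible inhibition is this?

Km increases (0.0735 → 0.258 µM) while Vmax is unchanged — the hallmark of competitive inhibition.

competitive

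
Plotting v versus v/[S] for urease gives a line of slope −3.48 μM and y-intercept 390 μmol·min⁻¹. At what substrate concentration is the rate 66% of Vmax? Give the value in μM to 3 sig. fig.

6.76 μM

The Eadie–Hofstee slope gives Km = 3.48 μM (slope = −Km).
v/Vmax = [S]/(Km+[S]) = 0.66 ⇒ [S] = Km·0.66/(1−0.66) = 3.48 × 1.941 = 6.76 μM.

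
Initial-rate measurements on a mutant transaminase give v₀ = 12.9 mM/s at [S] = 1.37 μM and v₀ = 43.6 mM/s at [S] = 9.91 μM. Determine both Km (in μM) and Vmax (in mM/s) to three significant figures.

From v = Vmax[S]/(Km+[S]), each point gives Vmax = v(Km+[S])/[S].
Equating: 12.9(Km+1.37)/1.37 = 43.6(Km+9.91)/9.91.
9.416·Km + 12.9 = 4.400·Km + 43.6, so (9.416 − 4.400)·Km = 43.6 − 12.9.
Km = 30.70/5.016 = 6.12 μM; then Vmax = 12.9(6.12+1.37)/1.37 = 70.5 mM/s.

Km = 6.12 μM; Vmax = 70.5 mM/s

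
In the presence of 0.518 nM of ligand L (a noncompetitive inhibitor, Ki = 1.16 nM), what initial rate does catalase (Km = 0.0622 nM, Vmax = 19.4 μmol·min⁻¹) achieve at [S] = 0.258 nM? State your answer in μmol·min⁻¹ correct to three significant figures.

With α = 1 + [I]/Ki = 1 + 0.518/1.16 = 1.447, the noncompetitive rate law is v = (Vmax/α)·[S] / (Km + [S]).
v = (19.4/1.447)×0.258 / (0.0622 + 0.258) = 3.460/0.3202 = 10.8 μmol·min⁻¹.

10.8 μmol·min⁻¹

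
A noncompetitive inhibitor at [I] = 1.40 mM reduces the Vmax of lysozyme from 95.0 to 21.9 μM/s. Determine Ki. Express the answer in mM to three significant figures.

0.419 mM

Noncompetitive: Vmax,app = Vmax/α with α = 1 + [I]/Ki.
α = Vmax/Vmax,app = 95.0/21.9 = 4.338.
Since α = 1 + [I]/Ki, [I]/Ki = 4.338 − 1 = 3.338 and Ki = 1.40/3.338 = 0.419 mM.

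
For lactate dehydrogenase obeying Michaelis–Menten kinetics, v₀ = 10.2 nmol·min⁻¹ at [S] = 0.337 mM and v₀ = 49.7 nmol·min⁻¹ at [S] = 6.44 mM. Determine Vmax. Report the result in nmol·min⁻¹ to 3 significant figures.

63.2 nmol·min⁻¹

From v = Vmax[S]/(Km+[S]), each point gives Vmax = v(Km+[S])/[S].
Equating: 10.2(Km+0.337)/0.337 = 49.7(Km+6.44)/6.44.
30.27·Km + 10.2 = 7.717·Km + 49.7, so (30.27 − 7.717)·Km = 49.7 − 10.2.
Km = 39.50/22.55 = 1.75 mM; then Vmax = 10.2(1.75+0.337)/0.337 = 63.2 nmol·min⁻¹.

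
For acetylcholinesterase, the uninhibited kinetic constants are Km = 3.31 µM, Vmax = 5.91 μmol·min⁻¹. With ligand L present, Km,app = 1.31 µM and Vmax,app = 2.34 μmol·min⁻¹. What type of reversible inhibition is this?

Both Km and Vmax decrease by the same factor (~2.53-fold) — characteristic of uncompetitive inhibition.

uncompetitive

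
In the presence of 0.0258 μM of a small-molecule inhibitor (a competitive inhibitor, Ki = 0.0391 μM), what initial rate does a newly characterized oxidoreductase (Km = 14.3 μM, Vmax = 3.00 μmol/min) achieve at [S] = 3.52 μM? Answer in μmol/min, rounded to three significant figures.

α = 1 + [I]/Ki = 1 + 0.0258/0.0391 = 1.660.
For a competitive inhibitor, Vmax is unchanged and the apparent Km becomes α·Km: Km,app = 23.7 μM, Vmax,app = 3.00 μmol/min.
v = Vmax,app·[S]/(Km,app + [S]) = 3.00 × 3.52/(23.7 + 3.52) = 0.387 μmol/min.

0.387 μmol/min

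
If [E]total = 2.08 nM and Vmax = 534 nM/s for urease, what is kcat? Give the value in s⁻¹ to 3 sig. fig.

257 s⁻¹

kcat = Vmax/[E]total = 534 nM/s / 2.08 nM = 257 s⁻¹.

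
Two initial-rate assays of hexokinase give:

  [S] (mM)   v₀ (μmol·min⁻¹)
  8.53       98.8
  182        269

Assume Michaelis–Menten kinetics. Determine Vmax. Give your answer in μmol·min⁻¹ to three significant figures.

294 μmol·min⁻¹

In reciprocal form, 1/v = (Km/Vmax)·(1/[S]) + 1/Vmax. The two points give (1/[S], 1/v) = (0.1172, 0.01012) and (0.005495, 0.003717).
Slope = (0.01012 − 0.003717)/(0.1172 − 0.005495) = 0.05731; intercept = 0.01012 − 0.05731×0.1172 = 0.003403.
Vmax = 1/intercept = 294 μmol·min⁻¹; Km = slope × Vmax = 0.05731 × 294 = 16.8 mM.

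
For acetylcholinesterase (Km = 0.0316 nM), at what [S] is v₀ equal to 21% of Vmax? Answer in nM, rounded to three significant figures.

0.00840 nM

v/Vmax = [S]/(Km+[S]) = 0.21, so [S] = Km·0.21/(1 − 0.21) = 0.0316 × 0.2658.
[S] = 0.00840 nM.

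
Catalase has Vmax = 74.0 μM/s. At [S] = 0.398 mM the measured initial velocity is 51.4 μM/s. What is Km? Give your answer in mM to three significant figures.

0.175 mM

v/Vmax = 51.4/74.0 = 0.6946 = [S]/(Km+[S]).
So Km + [S] = [S]/0.6946 = 0.5730 mM, giving Km = 0.5730 − 0.398 = 0.175 mM.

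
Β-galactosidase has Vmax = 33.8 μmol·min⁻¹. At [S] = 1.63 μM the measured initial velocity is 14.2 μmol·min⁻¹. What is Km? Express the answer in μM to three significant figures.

v/Vmax = 14.2/33.8 = 0.4201 = [S]/(Km+[S]).
So Km + [S] = [S]/0.4201 = 3.880 μM, giving Km = 3.880 − 1.63 = 2.25 μM.

2.25 μM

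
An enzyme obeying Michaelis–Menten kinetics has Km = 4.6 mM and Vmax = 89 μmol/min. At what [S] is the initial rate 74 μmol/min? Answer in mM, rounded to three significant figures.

22.7 mM

Rearranging v = Vmax[S]/(Km+[S]) gives [S] = Km·v/(Vmax − v).
[S] = 4.6 × 74 / (89 − 74) = 340.4/15.00 = 22.7 mM.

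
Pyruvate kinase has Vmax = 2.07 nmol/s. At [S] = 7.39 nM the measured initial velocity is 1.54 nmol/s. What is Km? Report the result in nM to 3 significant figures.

2.54 nM

From v = Vmax[S]/(Km+[S]), Km = [S](Vmax − v)/v.
Km = 7.39 × (2.07 − 1.54) / 1.54 = 3.917/1.54 = 2.54 nM.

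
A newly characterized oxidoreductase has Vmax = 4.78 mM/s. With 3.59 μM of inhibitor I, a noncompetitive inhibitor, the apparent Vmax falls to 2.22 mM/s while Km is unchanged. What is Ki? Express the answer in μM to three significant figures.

Noncompetitive: Vmax,app = Vmax/α with α = 1 + [I]/Ki.
α = Vmax/Vmax,app = 4.78/2.22 = 2.153.
Since α = 1 + [I]/Ki, [I]/Ki = 2.153 − 1 = 1.153 and Ki = 3.59/1.153 = 3.11 μM.

3.11 μM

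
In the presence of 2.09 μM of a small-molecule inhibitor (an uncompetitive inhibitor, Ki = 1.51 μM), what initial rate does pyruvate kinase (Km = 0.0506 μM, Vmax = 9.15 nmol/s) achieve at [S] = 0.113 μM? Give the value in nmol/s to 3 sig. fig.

α = 1 + [I]/Ki = 1 + 2.09/1.51 = 2.384.
For an uncompetitive inhibitor, both parameters are divided by α, giving Vmax/α and Km/α: Km,app = 0.0212 μM, Vmax,app = 3.84 nmol/s.
v = Vmax,app·[S]/(Km,app + [S]) = 3.84 × 0.113/(0.0212 + 0.113) = 3.23 nmol/s.

3.23 nmol/s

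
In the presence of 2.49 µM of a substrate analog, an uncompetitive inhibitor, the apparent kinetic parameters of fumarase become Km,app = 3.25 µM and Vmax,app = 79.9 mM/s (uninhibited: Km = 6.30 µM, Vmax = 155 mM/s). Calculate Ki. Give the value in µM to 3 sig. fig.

2.65 µM

Uncompetitive: Vmax,app = Vmax/α (and Km,app = Km/α) with α = 1 + [I]/Ki.
α = Vmax/Vmax,app = 155/79.9 = 1.940.
Ki = [I]/(α − 1) = 2.49/0.9399 = 2.65 µM.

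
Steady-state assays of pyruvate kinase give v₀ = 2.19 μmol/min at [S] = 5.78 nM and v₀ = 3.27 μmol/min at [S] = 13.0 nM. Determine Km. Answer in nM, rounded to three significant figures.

In reciprocal form, 1/v = (Km/Vmax)·(1/[S]) + 1/Vmax. The two points give (1/[S], 1/v) = (0.1730, 0.4566) and (0.07692, 0.3058).
Slope = (0.4566 − 0.3058)/(0.1730 − 0.07692) = 1.570; intercept = 0.4566 − 1.570×0.1730 = 0.1851.
Vmax = 1/intercept = 5.40 μmol/min; Km = slope × Vmax = 1.570 × 5.40 = 8.48 nM.

8.48 nM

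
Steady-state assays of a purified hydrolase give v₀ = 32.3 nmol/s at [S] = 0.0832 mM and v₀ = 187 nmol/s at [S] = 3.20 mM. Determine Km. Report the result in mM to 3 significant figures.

0.469 mM

In reciprocal form, 1/v = (Km/Vmax)·(1/[S]) + 1/Vmax. The two points give (1/[S], 1/v) = (12.02, 0.03096) and (0.3125, 0.005348).
Slope = (0.03096 − 0.005348)/(12.02 − 0.3125) = 0.002188; intercept = 0.03096 − 0.002188×12.02 = 0.004664.
Vmax = 1/intercept = 214 nmol/s; Km = slope × Vmax = 0.002188 × 214 = 0.469 mM.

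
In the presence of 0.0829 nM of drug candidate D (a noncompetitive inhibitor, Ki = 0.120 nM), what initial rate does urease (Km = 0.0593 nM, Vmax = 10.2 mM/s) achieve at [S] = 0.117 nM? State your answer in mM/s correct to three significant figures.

4.00 mM/s

α = 1 + [I]/Ki = 1 + 0.0829/0.120 = 1.691.
For a noncompetitive inhibitor, Vmax is reduced to Vmax/α while Km is unchanged: Km,app = 0.0593 nM, Vmax,app = 6.03 mM/s.
v = Vmax,app·[S]/(Km,app + [S]) = 6.03 × 0.117/(0.0593 + 0.117) = 4.00 mM/s.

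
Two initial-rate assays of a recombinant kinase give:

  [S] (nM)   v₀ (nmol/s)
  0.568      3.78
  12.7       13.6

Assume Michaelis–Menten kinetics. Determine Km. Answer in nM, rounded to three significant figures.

In reciprocal form, 1/v = (Km/Vmax)·(1/[S]) + 1/Vmax. The two points give (1/[S], 1/v) = (1.761, 0.2646) and (0.07874, 0.07353).
Slope = (0.2646 − 0.07353)/(1.761 − 0.07874) = 0.1136; intercept = 0.2646 − 0.1136×1.761 = 0.06459.
Vmax = 1/intercept = 15.5 nmol/s; Km = slope × Vmax = 0.1136 × 15.5 = 1.76 nM.

1.76 nM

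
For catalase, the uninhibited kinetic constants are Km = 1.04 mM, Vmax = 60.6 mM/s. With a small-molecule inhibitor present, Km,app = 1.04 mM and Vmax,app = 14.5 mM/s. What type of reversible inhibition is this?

Vmax decreases (60.6 → 14.5 mM/s) while Km is unchanged — pure noncompetitive inhibition.

noncompetitive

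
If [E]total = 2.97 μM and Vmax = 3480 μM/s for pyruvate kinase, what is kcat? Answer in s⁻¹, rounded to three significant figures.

kcat = Vmax/[E]total = 3480 μM/s / 2.97 μM = 1170 s⁻¹.

1170 s⁻¹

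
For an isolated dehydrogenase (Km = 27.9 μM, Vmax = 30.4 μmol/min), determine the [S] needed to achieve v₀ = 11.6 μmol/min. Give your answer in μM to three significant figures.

17.2 μM

Rearranging v = Vmax[S]/(Km+[S]) gives [S] = Km·v/(Vmax − v).
[S] = 27.9 × 11.6 / (30.4 − 11.6) = 323.6/18.80 = 17.2 μM.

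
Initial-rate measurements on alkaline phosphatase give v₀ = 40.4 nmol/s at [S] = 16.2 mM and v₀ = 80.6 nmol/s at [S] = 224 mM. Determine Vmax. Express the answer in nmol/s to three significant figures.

87.4 nmol/s

In reciprocal form, 1/v = (Km/Vmax)·(1/[S]) + 1/Vmax. The two points give (1/[S], 1/v) = (0.06173, 0.02475) and (0.004464, 0.01241).
Slope = (0.02475 − 0.01241)/(0.06173 − 0.004464) = 0.2156; intercept = 0.02475 − 0.2156×0.06173 = 0.01144.
Vmax = 1/intercept = 87.4 nmol/s; Km = slope × Vmax = 0.2156 × 87.4 = 18.8 mM.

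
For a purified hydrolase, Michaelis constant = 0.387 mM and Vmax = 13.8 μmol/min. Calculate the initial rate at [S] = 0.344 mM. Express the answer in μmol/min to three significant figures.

[S]/(Km+[S]) = 0.344/0.7310 = 0.4706, the fractional saturation.
v = 0.4706 × Vmax = 0.4706 × 13.8 = 6.49 μmol/min.

6.49 μmol/min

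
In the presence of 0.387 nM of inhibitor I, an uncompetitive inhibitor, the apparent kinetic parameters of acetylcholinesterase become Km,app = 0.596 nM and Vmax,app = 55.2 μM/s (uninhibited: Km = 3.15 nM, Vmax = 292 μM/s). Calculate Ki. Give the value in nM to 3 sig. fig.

Uncompetitive: Vmax,app = Vmax/α (and Km,app = Km/α) with α = 1 + [I]/Ki.
α = Vmax/Vmax,app = 292/55.2 = 5.290.
Since α = 1 + [I]/Ki, [I]/Ki = 5.290 − 1 = 4.290 and Ki = 0.387/4.290 = 0.0902 nM.

0.0902 nM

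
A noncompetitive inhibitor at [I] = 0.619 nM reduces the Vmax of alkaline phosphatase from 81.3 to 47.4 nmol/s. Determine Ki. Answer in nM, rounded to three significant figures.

Noncompetitive: Vmax,app = Vmax/α with α = 1 + [I]/Ki.
α = Vmax/Vmax,app = 81.3/47.4 = 1.715.
Since α = 1 + [I]/Ki, [I]/Ki = 1.715 − 1 = 0.7152 and Ki = 0.619/0.7152 = 0.866 nM.

0.866 nM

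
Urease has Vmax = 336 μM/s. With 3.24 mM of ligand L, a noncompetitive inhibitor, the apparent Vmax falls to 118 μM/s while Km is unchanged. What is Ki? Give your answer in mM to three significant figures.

1.75 mM

Noncompetitive: Vmax,app = Vmax/α with α = 1 + [I]/Ki.
α = Vmax/Vmax,app = 336/118 = 2.847.
Ki = [I]/(α − 1) = 3.24/1.847 = 1.75 mM.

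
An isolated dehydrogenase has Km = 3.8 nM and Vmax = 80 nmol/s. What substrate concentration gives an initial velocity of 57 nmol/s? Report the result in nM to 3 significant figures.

The required fractional saturation is v/Vmax = 57/80 = 0.7125.
Then [S]/(Km+[S]) = 0.7125 ⇒ [S] = 3.8 × 0.7125/(1 − 0.7125) = 9.42 nM.

9.42 nM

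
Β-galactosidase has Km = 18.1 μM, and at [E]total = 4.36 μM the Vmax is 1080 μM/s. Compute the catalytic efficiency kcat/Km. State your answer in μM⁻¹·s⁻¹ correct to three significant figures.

kcat = Vmax/[E]total = 1080/4.36 = 248 s⁻¹.
kcat/Km = 248/18.1 = 13.7 μM⁻¹·s⁻¹.

13.7 μM⁻¹·s⁻¹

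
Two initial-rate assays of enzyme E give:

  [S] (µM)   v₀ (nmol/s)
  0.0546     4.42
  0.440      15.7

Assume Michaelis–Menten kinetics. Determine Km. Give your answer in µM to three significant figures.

0.249 µM

From v = Vmax[S]/(Km+[S]), each point gives Vmax = v(Km+[S])/[S].
Equating: 4.42(Km+0.0546)/0.0546 = 15.7(Km+0.440)/0.440.
80.95·Km + 4.42 = 35.68·Km + 15.7, so (80.95 − 35.68)·Km = 15.7 − 4.42.
Km = 11.28/45.27 = 0.249 µM; then Vmax = 4.42(0.249+0.0546)/0.0546 = 24.6 nmol/s.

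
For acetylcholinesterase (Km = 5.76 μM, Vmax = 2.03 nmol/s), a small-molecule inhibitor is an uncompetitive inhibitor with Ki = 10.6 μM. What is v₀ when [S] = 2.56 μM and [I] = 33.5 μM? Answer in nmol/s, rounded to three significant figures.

With α = 1 + [I]/Ki = 1 + 33.5/10.6 = 4.160, the uncompetitive rate law is v = (Vmax/α)·[S] / (Km/α + [S]).
v = (2.03/4.160)×2.56 / (5.76/4.160 + 2.56) = 1.249/3.944 = 0.317 nmol/s.

0.317 nmol/s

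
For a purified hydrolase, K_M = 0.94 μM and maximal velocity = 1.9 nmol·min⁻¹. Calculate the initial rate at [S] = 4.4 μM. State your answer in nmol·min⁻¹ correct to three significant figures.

v = Vmax·[S]/(Km + [S]) = 1.9 × 4.4 / (0.94 + 4.4)
  = 8.360 / 5.340 = 1.57 nmol·min⁻¹.

1.57 nmol·min⁻¹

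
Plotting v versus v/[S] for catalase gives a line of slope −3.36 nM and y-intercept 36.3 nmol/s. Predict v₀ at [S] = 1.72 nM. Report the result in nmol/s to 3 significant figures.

12.3 nmol/s

In the Eadie–Hofstee form v = Vmax − Km·(v/[S]), the slope is −Km and the intercept is Vmax, so Km = 3.36 nM and Vmax = 36.3 nmol/s.
v = 36.3 × 1.72/(3.36 + 1.72) = 12.3 nmol/s.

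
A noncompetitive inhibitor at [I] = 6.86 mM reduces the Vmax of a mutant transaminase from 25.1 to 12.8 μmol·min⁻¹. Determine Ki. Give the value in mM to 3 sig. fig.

7.14 mM

Noncompetitive: Vmax,app = Vmax/α with α = 1 + [I]/Ki.
α = Vmax/Vmax,app = 25.1/12.8 = 1.961.
Ki = [I]/(α − 1) = 6.86/0.9609 = 7.14 mM.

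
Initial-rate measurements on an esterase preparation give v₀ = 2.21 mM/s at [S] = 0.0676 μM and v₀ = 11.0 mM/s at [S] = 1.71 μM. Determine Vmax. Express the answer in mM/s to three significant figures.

13.2 mM/s

In reciprocal form, 1/v = (Km/Vmax)·(1/[S]) + 1/Vmax. The two points give (1/[S], 1/v) = (14.79, 0.4525) and (0.5848, 0.09091).
Slope = (0.4525 − 0.09091)/(14.79 − 0.5848) = 0.02545; intercept = 0.4525 − 0.02545×14.79 = 0.07603.
Vmax = 1/intercept = 13.2 mM/s; Km = slope × Vmax = 0.02545 × 13.2 = 0.335 μM.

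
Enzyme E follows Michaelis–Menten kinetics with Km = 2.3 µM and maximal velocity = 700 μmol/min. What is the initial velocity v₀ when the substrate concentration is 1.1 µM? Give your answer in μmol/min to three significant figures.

226 μmol/min

[S]/(Km+[S]) = 1.1/3.400 = 0.3235, the fractional saturation.
v = 0.3235 × Vmax = 0.3235 × 700 = 226 μmol/min.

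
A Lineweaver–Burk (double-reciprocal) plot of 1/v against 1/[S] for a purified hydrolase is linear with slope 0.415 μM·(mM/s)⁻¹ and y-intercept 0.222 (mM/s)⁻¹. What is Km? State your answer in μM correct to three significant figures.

y-intercept = 1/Vmax ⇒ Vmax = 4.50 mM/s; slope = Km/Vmax ⇒ Km = slope × Vmax.
Km = 0.415 × 4.50 = 1.87 μM.

1.87 μM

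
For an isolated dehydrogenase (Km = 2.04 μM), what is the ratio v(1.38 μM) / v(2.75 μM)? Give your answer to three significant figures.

0.703

The fractional saturations are [S]/(Km+[S]) = 2.75/4.790 = 0.5741 and 1.38/3.420 = 0.4035.
v₂/v₁ is just their ratio: 0.4035/0.5741 = 0.703.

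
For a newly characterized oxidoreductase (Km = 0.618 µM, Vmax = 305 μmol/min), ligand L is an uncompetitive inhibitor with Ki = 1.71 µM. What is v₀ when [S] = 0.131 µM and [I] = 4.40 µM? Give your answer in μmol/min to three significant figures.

36.8 μmol/min

α = 1 + [I]/Ki = 1 + 4.40/1.71 = 3.573.
For an uncompetitive inhibitor, both parameters are divided by α, giving Vmax/α and Km/α: Km,app = 0.173 µM, Vmax,app = 85.4 μmol/min.
v = Vmax,app·[S]/(Km,app + [S]) = 85.4 × 0.131/(0.173 + 0.131) = 36.8 μmol/min.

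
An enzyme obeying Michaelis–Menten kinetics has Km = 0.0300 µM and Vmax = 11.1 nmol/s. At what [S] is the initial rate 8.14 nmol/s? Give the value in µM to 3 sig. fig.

0.0825 µM

The required fractional saturation is v/Vmax = 8.14/11.1 = 0.7333.
Then [S]/(Km+[S]) = 0.7333 ⇒ [S] = 0.0300 × 0.7333/(1 − 0.7333) = 0.0825 µM.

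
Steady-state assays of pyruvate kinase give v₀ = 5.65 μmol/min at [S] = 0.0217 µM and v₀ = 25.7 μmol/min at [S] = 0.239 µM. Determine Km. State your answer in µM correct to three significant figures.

In reciprocal form, 1/v = (Km/Vmax)·(1/[S]) + 1/Vmax. The two points give (1/[S], 1/v) = (46.08, 0.1770) and (4.184, 0.03891).
Slope = (0.1770 − 0.03891)/(46.08 − 4.184) = 0.003296; intercept = 0.1770 − 0.003296×46.08 = 0.02512.
Vmax = 1/intercept = 39.8 μmol/min; Km = slope × Vmax = 0.003296 × 39.8 = 0.131 µM.

0.131 µM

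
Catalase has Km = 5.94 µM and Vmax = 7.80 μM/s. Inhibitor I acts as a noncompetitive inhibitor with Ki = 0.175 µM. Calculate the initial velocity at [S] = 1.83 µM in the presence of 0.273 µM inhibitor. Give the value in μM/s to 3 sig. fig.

With α = 1 + [I]/Ki = 1 + 0.273/0.175 = 2.560, the noncompetitive rate law is v = (Vmax/α)·[S] / (Km + [S]).
v = (7.80/2.560)×1.83 / (5.94 + 1.83) = 5.576/7.770 = 0.718 μM/s.

0.718 μM/s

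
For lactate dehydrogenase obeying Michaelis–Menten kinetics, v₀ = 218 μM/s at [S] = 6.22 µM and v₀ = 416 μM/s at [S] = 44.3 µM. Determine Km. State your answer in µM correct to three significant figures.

From v = Vmax[S]/(Km+[S]), each point gives Vmax = v(Km+[S])/[S].
Equating: 218(Km+6.22)/6.22 = 416(Km+44.3)/44.3.
35.05·Km + 218 = 9.391·Km + 416, so (35.05 − 9.391)·Km = 416 − 218.
Km = 198.0/25.66 = 7.72 µM; then Vmax = 218(7.72+6.22)/6.22 = 488 μM/s.

7.72 µM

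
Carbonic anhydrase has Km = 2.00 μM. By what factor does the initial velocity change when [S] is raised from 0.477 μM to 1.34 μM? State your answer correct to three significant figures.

The fractional saturations are [S]/(Km+[S]) = 0.477/2.477 = 0.1926 and 1.34/3.340 = 0.4012.
v₂/v₁ is just their ratio: 0.4012/0.1926 = 2.08.

2.08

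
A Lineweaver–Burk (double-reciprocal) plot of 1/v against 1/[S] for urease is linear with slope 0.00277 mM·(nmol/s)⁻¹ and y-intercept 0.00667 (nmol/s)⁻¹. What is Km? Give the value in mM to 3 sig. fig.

y-intercept = 1/Vmax ⇒ Vmax = 150 nmol/s; slope = Km/Vmax ⇒ Km = slope × Vmax.
Km = 0.00277 × 150 = 0.415 mM.

0.415 mM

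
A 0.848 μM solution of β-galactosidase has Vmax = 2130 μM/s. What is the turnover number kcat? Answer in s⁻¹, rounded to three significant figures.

2510 s⁻¹

kcat = Vmax/[E]total = 2130 μM/s / 0.848 μM = 2510 s⁻¹.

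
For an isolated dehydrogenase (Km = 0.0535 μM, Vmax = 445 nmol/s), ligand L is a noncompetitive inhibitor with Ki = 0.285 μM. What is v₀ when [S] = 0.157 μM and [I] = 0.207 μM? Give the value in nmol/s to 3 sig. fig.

192 nmol/s

α = 1 + [I]/Ki = 1 + 0.207/0.285 = 1.726.
For a noncompetitive inhibitor, Vmax is reduced to Vmax/α while Km is unchanged: Km,app = 0.0535 μM, Vmax,app = 258 nmol/s.
v = Vmax,app·[S]/(Km,app + [S]) = 258 × 0.157/(0.0535 + 0.157) = 192 nmol/s.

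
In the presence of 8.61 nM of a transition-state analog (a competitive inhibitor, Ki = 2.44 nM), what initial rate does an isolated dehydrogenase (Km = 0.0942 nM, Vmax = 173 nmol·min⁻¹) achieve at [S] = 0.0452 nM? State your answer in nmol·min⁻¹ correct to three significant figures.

With α = 1 + [I]/Ki = 1 + 8.61/2.44 = 4.529, the competitive rate law is v = Vmax[S] / (αKm + [S]).
v = 173×0.0452 / (4.529×0.0942 + 0.0452) = 7.820/0.4718 = 16.6 nmol·min⁻¹.

16.6 nmol·min⁻¹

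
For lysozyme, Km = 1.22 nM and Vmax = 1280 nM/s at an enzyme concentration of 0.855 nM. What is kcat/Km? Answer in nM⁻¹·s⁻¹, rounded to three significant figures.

kcat = Vmax/[E]total = 1280/0.855 = 1500 s⁻¹.
kcat/Km = 1500/1.22 = 1230 nM⁻¹·s⁻¹.

1230 nM⁻¹·s⁻¹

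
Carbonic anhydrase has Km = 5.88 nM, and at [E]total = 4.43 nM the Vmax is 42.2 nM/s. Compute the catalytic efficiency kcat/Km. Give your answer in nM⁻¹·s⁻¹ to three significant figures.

1.62 nM⁻¹·s⁻¹

kcat = Vmax/[E]total = 42.2/4.43 = 9.53 s⁻¹.
kcat/Km = 9.53/5.88 = 1.62 nM⁻¹·s⁻¹.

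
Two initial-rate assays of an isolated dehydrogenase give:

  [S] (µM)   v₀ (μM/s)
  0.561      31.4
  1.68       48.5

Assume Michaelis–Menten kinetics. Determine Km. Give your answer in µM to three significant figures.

In reciprocal form, 1/v = (Km/Vmax)·(1/[S]) + 1/Vmax. The two points give (1/[S], 1/v) = (1.783, 0.03185) and (0.5952, 0.02062).
Slope = (0.03185 − 0.02062)/(1.783 − 0.5952) = 0.009457; intercept = 0.03185 − 0.009457×1.783 = 0.01499.
Vmax = 1/intercept = 66.7 μM/s; Km = slope × Vmax = 0.009457 × 66.7 = 0.631 µM.

0.631 µM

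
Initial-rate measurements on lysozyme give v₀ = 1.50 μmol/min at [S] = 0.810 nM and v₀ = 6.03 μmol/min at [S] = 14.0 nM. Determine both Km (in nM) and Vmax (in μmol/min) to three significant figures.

In reciprocal form, 1/v = (Km/Vmax)·(1/[S]) + 1/Vmax. The two points give (1/[S], 1/v) = (1.235, 0.6667) and (0.07143, 0.1658).
Slope = (0.6667 − 0.1658)/(1.235 − 0.07143) = 0.4306; intercept = 0.6667 − 0.4306×1.235 = 0.1351.
Vmax = 1/intercept = 7.40 μmol/min; Km = slope × Vmax = 0.4306 × 7.40 = 3.19 nM.

Km = 3.19 nM; Vmax = 7.40 μmol/min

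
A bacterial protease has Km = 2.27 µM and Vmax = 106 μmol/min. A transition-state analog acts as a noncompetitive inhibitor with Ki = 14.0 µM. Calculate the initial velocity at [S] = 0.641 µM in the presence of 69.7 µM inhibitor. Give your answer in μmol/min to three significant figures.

α = 1 + [I]/Ki = 1 + 69.7/14.0 = 5.979.
For a noncompetitive inhibitor, Vmax is reduced to Vmax/α while Km is unchanged: Km,app = 2.27 µM, Vmax,app = 17.7 μmol/min.
v = Vmax,app·[S]/(Km,app + [S]) = 17.7 × 0.641/(2.27 + 0.641) = 3.90 μmol/min.

3.90 μmol/min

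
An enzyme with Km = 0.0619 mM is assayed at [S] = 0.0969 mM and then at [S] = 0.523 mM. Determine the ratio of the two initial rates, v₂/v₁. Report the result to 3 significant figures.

Since Vmax cancels, v₂/v₁ = [S]₂(Km+[S]₁) / [S]₁(Km+[S]₂).
= 0.523×(0.0619+0.0969) / (0.0969×(0.0619+0.523)) = 0.08305/0.05668 = 1.47.

1.47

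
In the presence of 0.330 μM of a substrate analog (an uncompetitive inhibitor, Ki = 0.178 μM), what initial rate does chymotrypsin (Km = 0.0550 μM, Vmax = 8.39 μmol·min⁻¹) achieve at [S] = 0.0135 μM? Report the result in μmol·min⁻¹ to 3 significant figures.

With α = 1 + [I]/Ki = 1 + 0.330/0.178 = 2.854, the uncompetitive rate law is v = (Vmax/α)·[S] / (Km/α + [S]).
v = (8.39/2.854)×0.0135 / (0.0550/2.854 + 0.0135) = 0.03969/0.03277 = 1.21 μmol·min⁻¹.

1.21 μmol·min⁻¹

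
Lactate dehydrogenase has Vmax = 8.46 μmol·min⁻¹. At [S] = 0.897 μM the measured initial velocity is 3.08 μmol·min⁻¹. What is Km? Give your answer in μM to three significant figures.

1.57 μM

v/Vmax = 3.08/8.46 = 0.3641 = [S]/(Km+[S]).
So Km + [S] = [S]/0.3641 = 2.464 μM, giving Km = 2.464 − 0.897 = 1.57 μM.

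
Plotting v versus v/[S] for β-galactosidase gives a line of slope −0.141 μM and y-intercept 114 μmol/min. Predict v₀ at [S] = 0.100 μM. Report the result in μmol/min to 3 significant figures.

In the Eadie–Hofstee form v = Vmax − Km·(v/[S]), the slope is −Km and the intercept is Vmax, so Km = 0.141 μM and Vmax = 114 μmol/min.
v = 114 × 0.100/(0.141 + 0.100) = 47.3 μmol/min.

47.3 μmol/min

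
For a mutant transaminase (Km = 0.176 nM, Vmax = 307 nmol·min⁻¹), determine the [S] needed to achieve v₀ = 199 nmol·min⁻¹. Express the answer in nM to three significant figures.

Rearranging v = Vmax[S]/(Km+[S]) gives [S] = Km·v/(Vmax − v).
[S] = 0.176 × 199 / (307 − 199) = 35.02/108.0 = 0.324 nM.

0.324 nM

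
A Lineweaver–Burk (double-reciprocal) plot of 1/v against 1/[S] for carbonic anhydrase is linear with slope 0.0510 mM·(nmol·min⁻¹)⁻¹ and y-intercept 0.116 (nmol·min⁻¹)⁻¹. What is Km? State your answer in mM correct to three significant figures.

0.440 mM

y-intercept = 1/Vmax ⇒ Vmax = 8.62 nmol·min⁻¹; slope = Km/Vmax ⇒ Km = slope × Vmax.
Km = 0.0510 × 8.62 = 0.440 mM.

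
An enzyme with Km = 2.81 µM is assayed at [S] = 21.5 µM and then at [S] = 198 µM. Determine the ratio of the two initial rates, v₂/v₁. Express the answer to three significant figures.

The fractional saturations are [S]/(Km+[S]) = 21.5/24.31 = 0.8844 and 198/200.8 = 0.9860.
v₂/v₁ is just their ratio: 0.9860/0.8844 = 1.11.

1.11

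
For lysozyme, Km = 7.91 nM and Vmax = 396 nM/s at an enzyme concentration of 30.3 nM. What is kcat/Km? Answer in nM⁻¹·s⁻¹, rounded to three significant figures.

1.65 nM⁻¹·s⁻¹

kcat = Vmax/[E]total = 396/30.3 = 13.1 s⁻¹.
kcat/Km = 13.1/7.91 = 1.65 nM⁻¹·s⁻¹.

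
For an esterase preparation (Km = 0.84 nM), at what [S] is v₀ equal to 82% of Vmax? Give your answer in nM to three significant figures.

3.83 nM

v/Vmax = [S]/(Km+[S]) = 0.82, so [S] = Km·0.82/(1 − 0.82) = 0.84 × 4.556.
[S] = 3.83 nM.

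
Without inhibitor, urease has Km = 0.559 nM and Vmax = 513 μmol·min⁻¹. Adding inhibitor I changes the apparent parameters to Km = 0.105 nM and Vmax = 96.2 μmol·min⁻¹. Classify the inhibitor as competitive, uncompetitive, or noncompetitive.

Both Km and Vmax decrease by the same factor (~5.33-fold) — characteristic of uncompetitive inhibition.

uncompetitive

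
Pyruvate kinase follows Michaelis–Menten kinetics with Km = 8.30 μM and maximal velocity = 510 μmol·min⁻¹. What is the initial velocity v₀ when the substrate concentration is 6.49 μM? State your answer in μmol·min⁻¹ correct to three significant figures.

v = Vmax·[S]/(Km + [S]) = 510 × 6.49 / (8.30 + 6.49)
  = 3310 / 14.79 = 224 μmol·min⁻¹.

224 μmol·min⁻¹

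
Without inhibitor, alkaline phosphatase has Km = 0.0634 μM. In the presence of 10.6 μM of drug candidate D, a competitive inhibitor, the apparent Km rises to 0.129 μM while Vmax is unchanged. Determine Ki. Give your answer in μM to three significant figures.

Competitive: Km,app = α·Km with α = 1 + [I]/Ki.
α = Km,app/Km = 0.129/0.0634 = 2.035.
Since α = 1 + [I]/Ki, [I]/Ki = 2.035 − 1 = 1.035 and Ki = 10.6/1.035 = 10.2 μM.

10.2 μM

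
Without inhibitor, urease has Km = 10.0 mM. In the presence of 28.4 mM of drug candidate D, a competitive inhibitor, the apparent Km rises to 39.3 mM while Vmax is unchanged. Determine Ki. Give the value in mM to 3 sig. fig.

Competitive: Km,app = α·Km with α = 1 + [I]/Ki.
α = Km,app/Km = 39.3/10.0 = 3.930.
Since α = 1 + [I]/Ki, [I]/Ki = 3.930 − 1 = 2.930 and Ki = 28.4/2.930 = 9.69 mM.

9.69 mM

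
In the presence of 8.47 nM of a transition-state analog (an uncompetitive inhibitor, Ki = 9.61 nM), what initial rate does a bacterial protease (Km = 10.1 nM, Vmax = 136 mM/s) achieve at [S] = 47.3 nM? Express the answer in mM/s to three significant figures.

64.9 mM/s

α = 1 + [I]/Ki = 1 + 8.47/9.61 = 1.881.
For an uncompetitive inhibitor, both parameters are divided by α, giving Vmax/α and Km/α: Km,app = 5.37 nM, Vmax,app = 72.3 mM/s.
v = Vmax,app·[S]/(Km,app + [S]) = 72.3 × 47.3/(5.37 + 47.3) = 64.9 mM/s.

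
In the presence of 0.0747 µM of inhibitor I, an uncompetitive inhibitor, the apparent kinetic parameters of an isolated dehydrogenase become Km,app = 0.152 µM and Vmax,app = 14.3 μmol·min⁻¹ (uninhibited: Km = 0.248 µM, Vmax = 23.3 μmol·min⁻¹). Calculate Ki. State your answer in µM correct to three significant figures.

0.119 µM

Uncompetitive: Vmax,app = Vmax/α (and Km,app = Km/α) with α = 1 + [I]/Ki.
α = Vmax/Vmax,app = 23.3/14.3 = 1.629.
Since α = 1 + [I]/Ki, [I]/Ki = 1.629 − 1 = 0.6294 and Ki = 0.0747/0.6294 = 0.119 µM.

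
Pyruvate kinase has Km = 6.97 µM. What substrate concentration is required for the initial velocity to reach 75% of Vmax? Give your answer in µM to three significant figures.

v/Vmax = [S]/(Km+[S]) = 0.75, so [S] = Km·0.75/(1 − 0.75) = 6.97 × 3.000.
[S] = 20.9 µM.

20.9 µM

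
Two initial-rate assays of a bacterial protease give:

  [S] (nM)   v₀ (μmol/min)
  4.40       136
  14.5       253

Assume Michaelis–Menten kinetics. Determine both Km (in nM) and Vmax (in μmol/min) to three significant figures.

Km = 8.69 nM; Vmax = 405 μmol/min

In reciprocal form, 1/v = (Km/Vmax)·(1/[S]) + 1/Vmax. The two points give (1/[S], 1/v) = (0.2273, 0.007353) and (0.06897, 0.003953).
Slope = (0.007353 − 0.003953)/(0.2273 − 0.06897) = 0.02148; intercept = 0.007353 − 0.02148×0.2273 = 0.002471.
Vmax = 1/intercept = 405 μmol/min; Km = slope × Vmax = 0.02148 × 405 = 8.69 nM.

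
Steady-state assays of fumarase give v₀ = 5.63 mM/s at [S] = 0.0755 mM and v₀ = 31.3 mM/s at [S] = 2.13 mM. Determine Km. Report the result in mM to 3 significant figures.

In reciprocal form, 1/v = (Km/Vmax)·(1/[S]) + 1/Vmax. The two points give (1/[S], 1/v) = (13.25, 0.1776) and (0.4695, 0.03195).
Slope = (0.1776 − 0.03195)/(13.25 − 0.4695) = 0.01140; intercept = 0.1776 − 0.01140×13.25 = 0.02660.
Vmax = 1/intercept = 37.6 mM/s; Km = slope × Vmax = 0.01140 × 37.6 = 0.429 mM.

0.429 mM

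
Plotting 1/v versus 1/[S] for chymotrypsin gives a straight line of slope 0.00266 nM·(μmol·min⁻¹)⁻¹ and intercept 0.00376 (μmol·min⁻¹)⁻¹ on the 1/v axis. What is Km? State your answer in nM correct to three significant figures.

0.707 nM

y-intercept = 1/Vmax ⇒ Vmax = 266 μmol·min⁻¹; slope = Km/Vmax ⇒ Km = slope × Vmax.
Km = 0.00266 × 266 = 0.707 nM.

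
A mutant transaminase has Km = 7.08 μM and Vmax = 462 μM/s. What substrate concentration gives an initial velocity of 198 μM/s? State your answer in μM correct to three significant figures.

5.31 μM

The required fractional saturation is v/Vmax = 198/462 = 0.4286.
Then [S]/(Km+[S]) = 0.4286 ⇒ [S] = 7.08 × 0.4286/(1 − 0.4286) = 5.31 μM.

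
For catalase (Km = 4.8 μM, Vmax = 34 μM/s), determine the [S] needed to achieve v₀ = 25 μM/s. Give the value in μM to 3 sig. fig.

13.3 μM

Rearranging v = Vmax[S]/(Km+[S]) gives [S] = Km·v/(Vmax − v).
[S] = 4.8 × 25 / (34 − 25) = 120.0/9.000 = 13.3 μM.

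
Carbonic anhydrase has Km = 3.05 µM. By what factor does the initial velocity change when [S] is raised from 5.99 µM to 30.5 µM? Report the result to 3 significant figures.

The fractional saturations are [S]/(Km+[S]) = 5.99/9.040 = 0.6626 and 30.5/33.55 = 0.9091.
v₂/v₁ is just their ratio: 0.9091/0.6626 = 1.37.

1.37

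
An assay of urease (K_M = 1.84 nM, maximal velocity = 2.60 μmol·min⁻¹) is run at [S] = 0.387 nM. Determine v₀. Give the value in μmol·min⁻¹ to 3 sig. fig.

v = Vmax·[S]/(Km + [S]) = 2.60 × 0.387 / (1.84 + 0.387)
  = 1.006 / 2.227 = 0.452 μmol·min⁻¹.

0.452 μmol·min⁻¹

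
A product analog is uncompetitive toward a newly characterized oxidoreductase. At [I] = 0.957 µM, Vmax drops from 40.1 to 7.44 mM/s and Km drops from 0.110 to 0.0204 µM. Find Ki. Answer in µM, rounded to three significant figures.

Uncompetitive: Vmax,app = Vmax/α (and Km,app = Km/α) with α = 1 + [I]/Ki.
α = Vmax/Vmax,app = 40.1/7.44 = 5.390.
Since α = 1 + [I]/Ki, [I]/Ki = 5.390 − 1 = 4.390 and Ki = 0.957/4.390 = 0.218 µM.

0.218 µM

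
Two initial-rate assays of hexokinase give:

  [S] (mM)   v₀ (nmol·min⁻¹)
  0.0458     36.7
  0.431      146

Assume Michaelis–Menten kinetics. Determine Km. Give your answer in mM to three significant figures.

0.236 mM

From v = Vmax[S]/(Km+[S]), each point gives Vmax = v(Km+[S])/[S].
Equating: 36.7(Km+0.0458)/0.0458 = 146(Km+0.431)/0.431.
801.3·Km + 36.7 = 338.7·Km + 146, so (801.3 − 338.7)·Km = 146 − 36.7.
Km = 109.3/462.6 = 0.236 mM; then Vmax = 36.7(0.236+0.0458)/0.0458 = 226 nmol·min⁻¹.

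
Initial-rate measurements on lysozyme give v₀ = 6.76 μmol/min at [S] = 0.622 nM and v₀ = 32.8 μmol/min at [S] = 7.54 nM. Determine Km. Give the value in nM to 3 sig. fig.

From v = Vmax[S]/(Km+[S]), each point gives Vmax = v(Km+[S])/[S].
Equating: 6.76(Km+0.622)/0.622 = 32.8(Km+7.54)/7.54.
10.87·Km + 6.76 = 4.350·Km + 32.8, so (10.87 − 4.350)·Km = 32.8 − 6.76.
Km = 26.04/6.518 = 4.00 nM; then Vmax = 6.76(4.00+0.622)/0.622 = 50.2 μmol/min.

4.00 nM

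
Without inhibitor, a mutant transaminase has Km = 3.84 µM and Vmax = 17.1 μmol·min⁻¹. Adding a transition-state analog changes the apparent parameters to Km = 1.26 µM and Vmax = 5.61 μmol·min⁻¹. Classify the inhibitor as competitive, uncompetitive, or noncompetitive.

uncompetitive

Both Km and Vmax decrease by the same factor (~3.05-fold) — characteristic of uncompetitive inhibition.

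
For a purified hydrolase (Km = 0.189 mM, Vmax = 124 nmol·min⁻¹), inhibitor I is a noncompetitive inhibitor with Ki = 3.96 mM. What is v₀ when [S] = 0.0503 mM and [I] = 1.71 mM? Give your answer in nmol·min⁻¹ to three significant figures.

18.2 nmol·min⁻¹

α = 1 + [I]/Ki = 1 + 1.71/3.96 = 1.432.
For a noncompetitive inhibitor, Vmax is reduced to Vmax/α while Km is unchanged: Km,app = 0.189 mM, Vmax,app = 86.6 nmol·min⁻¹.
v = Vmax,app·[S]/(Km,app + [S]) = 86.6 × 0.0503/(0.189 + 0.0503) = 18.2 nmol·min⁻¹.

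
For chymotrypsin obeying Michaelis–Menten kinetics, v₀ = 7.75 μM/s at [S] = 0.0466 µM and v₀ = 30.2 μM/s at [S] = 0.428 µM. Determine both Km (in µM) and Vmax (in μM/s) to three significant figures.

Km = 0.234 µM; Vmax = 46.7 μM/s

From v = Vmax[S]/(Km+[S]), each point gives Vmax = v(Km+[S])/[S].
Equating: 7.75(Km+0.0466)/0.0466 = 30.2(Km+0.428)/0.428.
166.3·Km + 7.75 = 70.56·Km + 30.2, so (166.3 − 70.56)·Km = 30.2 − 7.75.
Km = 22.45/95.75 = 0.234 µM; then Vmax = 7.75(0.234+0.0466)/0.0466 = 46.7 μM/s.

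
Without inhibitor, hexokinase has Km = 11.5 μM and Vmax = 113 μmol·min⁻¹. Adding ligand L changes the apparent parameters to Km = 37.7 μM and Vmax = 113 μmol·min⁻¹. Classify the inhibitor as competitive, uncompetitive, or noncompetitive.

competitive

Km increases (11.5 → 37.7 μM) while Vmax is unchanged — the hallmark of competitive inhibition.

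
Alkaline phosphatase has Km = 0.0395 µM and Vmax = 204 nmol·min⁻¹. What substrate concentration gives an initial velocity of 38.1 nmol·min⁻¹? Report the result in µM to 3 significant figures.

Rearranging v = Vmax[S]/(Km+[S]) gives [S] = Km·v/(Vmax − v).
[S] = 0.0395 × 38.1 / (204 − 38.1) = 1.505/165.9 = 0.00907 µM.

0.00907 µM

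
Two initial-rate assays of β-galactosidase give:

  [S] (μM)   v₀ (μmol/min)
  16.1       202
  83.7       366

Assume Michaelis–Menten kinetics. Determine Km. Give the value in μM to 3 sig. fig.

20.1 μM

In reciprocal form, 1/v = (Km/Vmax)·(1/[S]) + 1/Vmax. The two points give (1/[S], 1/v) = (0.06211, 0.004950) and (0.01195, 0.002732).
Slope = (0.004950 − 0.002732)/(0.06211 − 0.01195) = 0.04422; intercept = 0.004950 − 0.04422×0.06211 = 0.002204.
Vmax = 1/intercept = 454 μmol/min; Km = slope × Vmax = 0.04422 × 454 = 20.1 μM.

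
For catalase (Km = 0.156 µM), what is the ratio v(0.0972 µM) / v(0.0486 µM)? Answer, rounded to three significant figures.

The fractional saturations are [S]/(Km+[S]) = 0.0486/0.2046 = 0.2375 and 0.0972/0.2532 = 0.3839.
v₂/v₁ is just their ratio: 0.3839/0.2375 = 1.62.

1.62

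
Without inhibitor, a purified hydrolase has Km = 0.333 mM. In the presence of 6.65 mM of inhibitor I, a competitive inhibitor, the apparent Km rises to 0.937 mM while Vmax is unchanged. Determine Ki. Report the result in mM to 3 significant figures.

3.67 mM

Competitive: Km,app = α·Km with α = 1 + [I]/Ki.
α = Km,app/Km = 0.937/0.333 = 2.814.
Since α = 1 + [I]/Ki, [I]/Ki = 2.814 − 1 = 1.814 and Ki = 6.65/1.814 = 3.67 mM.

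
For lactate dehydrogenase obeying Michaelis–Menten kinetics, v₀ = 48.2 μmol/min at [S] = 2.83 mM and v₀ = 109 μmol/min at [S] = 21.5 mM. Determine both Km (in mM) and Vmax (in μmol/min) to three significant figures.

Km = 5.08 mM; Vmax = 135 μmol/min

From v = Vmax[S]/(Km+[S]), each point gives Vmax = v(Km+[S])/[S].
Equating: 48.2(Km+2.83)/2.83 = 109(Km+21.5)/21.5.
17.03·Km + 48.2 = 5.070·Km + 109, so (17.03 − 5.070)·Km = 109 − 48.2.
Km = 60.80/11.96 = 5.08 mM; then Vmax = 48.2(5.08+2.83)/2.83 = 135 μmol/min.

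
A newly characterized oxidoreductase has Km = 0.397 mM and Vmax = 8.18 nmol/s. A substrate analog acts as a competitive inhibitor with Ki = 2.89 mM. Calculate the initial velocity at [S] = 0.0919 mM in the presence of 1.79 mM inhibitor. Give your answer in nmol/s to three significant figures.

1.02 nmol/s

With α = 1 + [I]/Ki = 1 + 1.79/2.89 = 1.619, the competitive rate law is v = Vmax[S] / (αKm + [S]).
v = 8.18×0.0919 / (1.619×0.397 + 0.0919) = 0.7517/0.7348 = 1.02 nmol/s.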